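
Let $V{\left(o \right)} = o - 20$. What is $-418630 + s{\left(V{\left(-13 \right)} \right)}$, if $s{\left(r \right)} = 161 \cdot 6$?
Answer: $-417664$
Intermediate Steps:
$V{\left(o \right)} = -20 + o$
$s{\left(r \right)} = 966$
$-418630 + s{\left(V{\left(-13 \right)} \right)} = -418630 + 966 = -417664$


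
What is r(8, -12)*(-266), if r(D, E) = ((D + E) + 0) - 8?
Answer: 3192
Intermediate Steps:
r(D, E) = -8 + D + E (r(D, E) = (D + E) - 8 = -8 + D + E)
r(8, -12)*(-266) = (-8 + 8 - 12)*(-266) = -12*(-266) = 3192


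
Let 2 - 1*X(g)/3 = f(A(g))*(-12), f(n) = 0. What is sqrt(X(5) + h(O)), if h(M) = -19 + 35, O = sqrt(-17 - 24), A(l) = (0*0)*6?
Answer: sqrt(22) ≈ 4.6904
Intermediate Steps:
A(l) = 0 (A(l) = 0*6 = 0)
X(g) = 6 (X(g) = 6 - 0*(-12) = 6 - 3*0 = 6 + 0 = 6)
O = I*sqrt(41) (O = sqrt(-41) = I*sqrt(41) ≈ 6.4031*I)
h(M) = 16
sqrt(X(5) + h(O)) = sqrt(6 + 16) = sqrt(22)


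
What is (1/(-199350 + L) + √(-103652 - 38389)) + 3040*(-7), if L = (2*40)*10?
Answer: -4225144001/198550 + I*√142041 ≈ -21280.0 + 376.88*I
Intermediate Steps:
L = 800 (L = 80*10 = 800)
(1/(-199350 + L) + √(-103652 - 38389)) + 3040*(-7) = (1/(-199350 + 800) + √(-103652 - 38389)) + 3040*(-7) = (1/(-198550) + √(-142041)) - 21280 = (-1/198550 + I*√142041) - 21280 = -4225144001/198550 + I*√142041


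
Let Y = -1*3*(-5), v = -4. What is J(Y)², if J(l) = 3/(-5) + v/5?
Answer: 49/25 ≈ 1.9600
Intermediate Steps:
Y = 15 (Y = -3*(-5) = 15)
J(l) = -7/5 (J(l) = 3/(-5) - 4/5 = 3*(-⅕) - 4*⅕ = -⅗ - ⅘ = -7/5)
J(Y)² = (-7/5)² = 49/25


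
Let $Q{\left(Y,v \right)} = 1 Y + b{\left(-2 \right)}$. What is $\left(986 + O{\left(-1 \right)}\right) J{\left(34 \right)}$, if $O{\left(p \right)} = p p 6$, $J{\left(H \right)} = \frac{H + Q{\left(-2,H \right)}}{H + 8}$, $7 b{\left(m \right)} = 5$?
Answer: $\frac{113584}{147} \approx 772.68$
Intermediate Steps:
$b{\left(m \right)} = \frac{5}{7}$ ($b{\left(m \right)} = \frac{1}{7} \cdot 5 = \frac{5}{7}$)
$Q{\left(Y,v \right)} = \frac{5}{7} + Y$ ($Q{\left(Y,v \right)} = 1 Y + \frac{5}{7} = Y + \frac{5}{7} = \frac{5}{7} + Y$)
$J{\left(H \right)} = \frac{- \frac{9}{7} + H}{8 + H}$ ($J{\left(H \right)} = \frac{H + \left(\frac{5}{7} - 2\right)}{H + 8} = \frac{H - \frac{9}{7}}{8 + H} = \frac{- \frac{9}{7} + H}{8 + H}$)
$O{\left(p \right)} = 6 p^{2}$ ($O{\left(p \right)} = p^{2} \cdot 6 = 6 p^{2}$)
$\left(986 + O{\left(-1 \right)}\right) J{\left(34 \right)} = \left(986 + 6 \left(-1\right)^{2}\right) \frac{- \frac{9}{7} + 34}{8 + 34} = \left(986 + 6 \cdot 1\right) \frac{1}{42} \cdot \frac{229}{7} = \left(986 + 6\right) \frac{1}{42} \cdot \frac{229}{7} = 992 \cdot \frac{229}{294} = \frac{113584}{147}$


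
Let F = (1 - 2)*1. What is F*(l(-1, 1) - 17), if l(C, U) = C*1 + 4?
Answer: 14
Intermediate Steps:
F = -1 (F = -1*1 = -1)
l(C, U) = 4 + C (l(C, U) = C + 4 = 4 + C)
F*(l(-1, 1) - 17) = -((4 - 1) - 17) = -(3 - 17) = -1*(-14) = 14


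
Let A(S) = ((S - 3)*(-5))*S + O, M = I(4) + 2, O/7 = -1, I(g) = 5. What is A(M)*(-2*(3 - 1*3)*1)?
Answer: 0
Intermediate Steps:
O = -7 (O = 7*(-1) = -7)
M = 7 (M = 5 + 2 = 7)
A(S) = -7 + S*(15 - 5*S) (A(S) = ((S - 3)*(-5))*S - 7 = ((-3 + S)*(-5))*S - 7 = (15 - 5*S)*S - 7 = S*(15 - 5*S) - 7 = -7 + S*(15 - 5*S))
A(M)*(-2*(3 - 1*3)*1) = (-7 - 5*7² + 15*7)*(-2*(3 - 1*3)*1) = (-7 - 5*49 + 105)*(-2*(3 - 3)*1) = (-7 - 245 + 105)*(-2*0*1) = -0 = -147*0 = 0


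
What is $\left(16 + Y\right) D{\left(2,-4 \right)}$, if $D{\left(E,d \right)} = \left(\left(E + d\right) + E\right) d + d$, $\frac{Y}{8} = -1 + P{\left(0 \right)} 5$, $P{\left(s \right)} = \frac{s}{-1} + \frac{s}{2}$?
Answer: $-32$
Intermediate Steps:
$P{\left(s \right)} = - \frac{s}{2}$ ($P{\left(s \right)} = s \left(-1\right) + s \frac{1}{2} = - s + \frac{s}{2} = - \frac{s}{2}$)
$Y = -8$ ($Y = 8 \left(-1 + \left(- \frac{1}{2}\right) 0 \cdot 5\right) = 8 \left(-1 + 0 \cdot 5\right) = 8 \left(-1 + 0\right) = 8 \left(-1\right) = -8$)
$D{\left(E,d \right)} = d + d \left(d + 2 E\right)$ ($D{\left(E,d \right)} = \left(d + 2 E\right) d + d = d \left(d + 2 E\right) + d = d + d \left(d + 2 E\right)$)
$\left(16 + Y\right) D{\left(2,-4 \right)} = \left(16 - 8\right) \left(- 4 \left(1 - 4 + 2 \cdot 2\right)\right) = 8 \left(- 4 \left(1 - 4 + 4\right)\right) = 8 \left(\left(-4\right) 1\right) = 8 \left(-4\right) = -32$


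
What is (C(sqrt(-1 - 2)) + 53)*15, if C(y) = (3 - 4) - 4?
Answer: 720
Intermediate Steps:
C(y) = -5 (C(y) = -1 - 4 = -5)
(C(sqrt(-1 - 2)) + 53)*15 = (-5 + 53)*15 = 48*15 = 720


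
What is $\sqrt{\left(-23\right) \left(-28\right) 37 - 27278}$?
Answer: $5 i \sqrt{138} \approx 58.737 i$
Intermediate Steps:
$\sqrt{\left(-23\right) \left(-28\right) 37 - 27278} = \sqrt{644 \cdot 37 - 27278} = \sqrt{23828 - 27278} = \sqrt{-3450} = 5 i \sqrt{138}$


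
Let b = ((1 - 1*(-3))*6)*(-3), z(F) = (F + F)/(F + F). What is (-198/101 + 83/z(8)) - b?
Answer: 15457/101 ≈ 153.04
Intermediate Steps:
z(F) = 1 (z(F) = (2*F)/((2*F)) = (2*F)*(1/(2*F)) = 1)
b = -72 (b = ((1 + 3)*6)*(-3) = (4*6)*(-3) = 24*(-3) = -72)
(-198/101 + 83/z(8)) - b = (-198/101 + 83/1) - 1*(-72) = (-198*1/101 + 83*1) + 72 = (-198/101 + 83) + 72 = 8185/101 + 72 = 15457/101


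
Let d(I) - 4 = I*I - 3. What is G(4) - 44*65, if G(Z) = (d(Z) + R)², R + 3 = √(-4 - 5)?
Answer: -2673 + 84*I ≈ -2673.0 + 84.0*I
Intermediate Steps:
d(I) = 1 + I² (d(I) = 4 + (I*I - 3) = 4 + (I² - 3) = 4 + (-3 + I²) = 1 + I²)
R = -3 + 3*I (R = -3 + √(-4 - 5) = -3 + √(-9) = -3 + 3*I ≈ -3.0 + 3.0*I)
G(Z) = (-2 + Z² + 3*I)² (G(Z) = ((1 + Z²) + (-3 + 3*I))² = (-2 + Z² + 3*I)²)
G(4) - 44*65 = (-2 + 4² + 3*I)² - 44*65 = (-2 + 16 + 3*I)² - 2860 = (14 + 3*I)² - 2860 = -2860 + (14 + 3*I)²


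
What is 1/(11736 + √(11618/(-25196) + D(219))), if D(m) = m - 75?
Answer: 147850128/1735167293905 - √22781001194/1735167293905 ≈ 8.5121e-5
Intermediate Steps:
D(m) = -75 + m
1/(11736 + √(11618/(-25196) + D(219))) = 1/(11736 + √(11618/(-25196) + (-75 + 219))) = 1/(11736 + √(11618*(-1/25196) + 144)) = 1/(11736 + √(-5809/12598 + 144)) = 1/(11736 + √(1808303/12598)) = 1/(11736 + √22781001194/12598)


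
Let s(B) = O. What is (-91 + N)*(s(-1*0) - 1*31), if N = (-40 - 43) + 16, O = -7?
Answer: 6004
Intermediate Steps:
s(B) = -7
N = -67 (N = -83 + 16 = -67)
(-91 + N)*(s(-1*0) - 1*31) = (-91 - 67)*(-7 - 1*31) = -158*(-7 - 31) = -158*(-38) = 6004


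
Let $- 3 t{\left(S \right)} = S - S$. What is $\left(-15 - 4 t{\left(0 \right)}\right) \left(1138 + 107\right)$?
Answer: $-18675$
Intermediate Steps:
$t{\left(S \right)} = 0$ ($t{\left(S \right)} = - \frac{S - S}{3} = \left(- \frac{1}{3}\right) 0 = 0$)
$\left(-15 - 4 t{\left(0 \right)}\right) \left(1138 + 107\right) = \left(-15 - 0\right) \left(1138 + 107\right) = \left(-15 + 0\right) 1245 = \left(-15\right) 1245 = -18675$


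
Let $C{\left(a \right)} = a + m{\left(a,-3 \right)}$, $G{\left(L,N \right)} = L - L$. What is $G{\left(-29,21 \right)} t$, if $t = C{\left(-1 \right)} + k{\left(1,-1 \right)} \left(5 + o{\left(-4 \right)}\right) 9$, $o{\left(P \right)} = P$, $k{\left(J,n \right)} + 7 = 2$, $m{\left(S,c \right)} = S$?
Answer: $0$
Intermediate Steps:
$G{\left(L,N \right)} = 0$
$k{\left(J,n \right)} = -5$ ($k{\left(J,n \right)} = -7 + 2 = -5$)
$C{\left(a \right)} = 2 a$ ($C{\left(a \right)} = a + a = 2 a$)
$t = -47$ ($t = 2 \left(-1\right) + - 5 \left(5 - 4\right) 9 = -2 + \left(-5\right) 1 \cdot 9 = -2 - 45 = -47$)
$G{\left(-29,21 \right)} t = 0 \left(-47\right) = 0$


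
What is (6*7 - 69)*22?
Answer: -594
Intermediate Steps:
(6*7 - 69)*22 = (42 - 69)*22 = -27*22 = -594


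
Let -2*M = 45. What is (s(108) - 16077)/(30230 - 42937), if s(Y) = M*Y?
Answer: 18507/12707 ≈ 1.4564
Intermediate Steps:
M = -45/2 (M = -1/2*45 = -45/2 ≈ -22.500)
s(Y) = -45*Y/2
(s(108) - 16077)/(30230 - 42937) = (-45/2*108 - 16077)/(30230 - 42937) = (-2430 - 16077)/(-12707) = -18507*(-1/12707) = 18507/12707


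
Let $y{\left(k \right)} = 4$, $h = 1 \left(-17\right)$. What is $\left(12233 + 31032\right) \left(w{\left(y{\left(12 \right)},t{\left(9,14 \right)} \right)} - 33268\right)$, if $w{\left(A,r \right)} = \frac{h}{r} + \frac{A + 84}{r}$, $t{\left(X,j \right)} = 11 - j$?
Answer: $- \frac{4321091875}{3} \approx -1.4404 \cdot 10^{9}$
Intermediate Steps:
$h = -17$
$w{\left(A,r \right)} = - \frac{17}{r} + \frac{84 + A}{r}$ ($w{\left(A,r \right)} = - \frac{17}{r} + \frac{A + 84}{r} = - \frac{17}{r} + \frac{84 + A}{r}$)
$\left(12233 + 31032\right) \left(w{\left(y{\left(12 \right)},t{\left(9,14 \right)} \right)} - 33268\right) = \left(12233 + 31032\right) \left(\frac{67 + 4}{11 - 14} - 33268\right) = 43265 \left(\frac{1}{11 - 14} \cdot 71 - 33268\right) = 43265 \left(\frac{1}{-3} \cdot 71 - 33268\right) = 43265 \left(\left(- \frac{1}{3}\right) 71 - 33268\right) = 43265 \left(- \frac{71}{3} - 33268\right) = 43265 \left(- \frac{99875}{3}\right) = - \frac{4321091875}{3}$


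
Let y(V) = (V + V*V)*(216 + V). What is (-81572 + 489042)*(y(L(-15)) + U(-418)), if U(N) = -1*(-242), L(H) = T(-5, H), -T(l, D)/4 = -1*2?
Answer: 6670283900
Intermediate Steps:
T(l, D) = 8 (T(l, D) = -(-4)*2 = -4*(-2) = 8)
L(H) = 8
y(V) = (216 + V)*(V + V²) (y(V) = (V + V²)*(216 + V) = (216 + V)*(V + V²))
U(N) = 242
(-81572 + 489042)*(y(L(-15)) + U(-418)) = (-81572 + 489042)*(8*(216 + 8² + 217*8) + 242) = 407470*(8*(216 + 64 + 1736) + 242) = 407470*(8*2016 + 242) = 407470*(16128 + 242) = 407470*16370 = 6670283900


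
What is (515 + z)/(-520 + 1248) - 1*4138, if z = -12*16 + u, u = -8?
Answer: -430307/104 ≈ -4137.6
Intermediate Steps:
z = -200 (z = -12*16 - 8 = -192 - 8 = -200)
(515 + z)/(-520 + 1248) - 1*4138 = (515 - 200)/(-520 + 1248) - 1*4138 = 315/728 - 4138 = 315*(1/728) - 4138 = 45/104 - 4138 = -430307/104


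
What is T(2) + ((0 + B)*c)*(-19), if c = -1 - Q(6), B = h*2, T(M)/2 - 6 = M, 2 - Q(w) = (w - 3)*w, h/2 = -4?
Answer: 4576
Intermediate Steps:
h = -8 (h = 2*(-4) = -8)
Q(w) = 2 - w*(-3 + w) (Q(w) = 2 - (w - 3)*w = 2 - (-3 + w)*w = 2 - w*(-3 + w))
T(M) = 12 + 2*M
B = -16 (B = -8*2 = -16)
c = 15 (c = -1 - (2 - 1*6² + 3*6) = -1 - (2 - 1*36 + 18) = -1 - (2 - 36 + 18) = -1 - 1*(-16) = -1 + 16 = 15)
T(2) + ((0 + B)*c)*(-19) = (12 + 2*2) + ((0 - 16)*15)*(-19) = (12 + 4) - 16*15*(-19) = 16 - 240*(-19) = 16 + 4560 = 4576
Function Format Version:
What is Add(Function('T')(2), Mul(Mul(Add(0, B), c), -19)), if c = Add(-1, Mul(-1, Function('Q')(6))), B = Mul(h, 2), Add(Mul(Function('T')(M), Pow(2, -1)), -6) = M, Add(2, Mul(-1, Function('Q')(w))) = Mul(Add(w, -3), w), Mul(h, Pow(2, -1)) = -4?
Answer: 4576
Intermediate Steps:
h = -8 (h = Mul(2, -4) = -8)
Function('Q')(w) = Add(2, Mul(-1, w, Add(-3, w))) (Function('Q')(w) = Add(2, Mul(-1, Mul(Add(w, -3), w))) = Add(2, Mul(-1, Mul(Add(-3, w), w))) = Add(2, Mul(-1, Mul(w, Add(-3, w)))) = Add(2, Mul(-1, w, Add(-3, w))))
Function('T')(M) = Add(12, Mul(2, M))
B = -16 (B = Mul(-8, 2) = -16)
c = 15 (c = Add(-1, Mul(-1, Add(2, Mul(-1, Pow(6, 2)), Mul(3, 6)))) = Add(-1, Mul(-1, Add(2, Mul(-1, 36), 18))) = Add(-1, Mul(-1, Add(2, -36, 18))) = Add(-1, Mul(-1, -16)) = Add(-1, 16) = 15)
Add(Function('T')(2), Mul(Mul(Add(0, B), c), -19)) = Add(Add(12, Mul(2, 2)), Mul(Mul(Add(0, -16), 15), -19)) = Add(Add(12, 4), Mul(Mul(-16, 15), -19)) = Add(16, Mul(-240, -19)) = Add(16, 4560) = 4576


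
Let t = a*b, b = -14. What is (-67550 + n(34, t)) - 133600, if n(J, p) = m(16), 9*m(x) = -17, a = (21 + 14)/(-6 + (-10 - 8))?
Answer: -1810367/9 ≈ -2.0115e+5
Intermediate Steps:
a = -35/24 (a = 35/(-6 - 18) = 35/(-24) = 35*(-1/24) = -35/24 ≈ -1.4583)
m(x) = -17/9 (m(x) = (⅑)*(-17) = -17/9)
t = 245/12 (t = -35/24*(-14) = 245/12 ≈ 20.417)
n(J, p) = -17/9
(-67550 + n(34, t)) - 133600 = (-67550 - 17/9) - 133600 = -607967/9 - 133600 = -1810367/9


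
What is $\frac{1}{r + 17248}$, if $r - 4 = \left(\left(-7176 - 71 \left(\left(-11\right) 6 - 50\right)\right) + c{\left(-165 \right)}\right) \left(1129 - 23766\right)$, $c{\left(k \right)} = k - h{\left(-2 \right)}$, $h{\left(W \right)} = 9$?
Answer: $- \frac{1}{20039130} \approx -4.9902 \cdot 10^{-8}$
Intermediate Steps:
$c{\left(k \right)} = -9 + k$ ($c{\left(k \right)} = k - 9 = -9 + k$)
$r = -20056378$ ($r = 4 + \left(\left(-7176 - 71 \left(\left(-11\right) 6 - 50\right)\right) - 174\right) \left(1129 - 23766\right) = 4 + \left(\left(-7176 - 71 \left(-66 - 50\right)\right) - 174\right) \left(-22637\right) = 4 + \left(\left(-7176 - 71 \left(-116\right)\right) - 174\right) \left(-22637\right) = 4 + \left(\left(-7176 - -8236\right) - 174\right) \left(-22637\right) = 4 + \left(\left(-7176 + 8236\right) - 174\right) \left(-22637\right) = 4 + \left(1060 - 174\right) \left(-22637\right) = 4 + 886 \left(-22637\right) = 4 - 20056382 = -20056378$)
$\frac{1}{r + 17248} = \frac{1}{-20056378 + 17248} = \frac{1}{-20039130} = - \frac{1}{20039130}$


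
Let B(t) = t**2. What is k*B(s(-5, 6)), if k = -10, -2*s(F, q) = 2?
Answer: -10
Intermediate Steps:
s(F, q) = -1 (s(F, q) = -1/2*2 = -1)
k*B(s(-5, 6)) = -10*(-1)**2 = -10*1 = -10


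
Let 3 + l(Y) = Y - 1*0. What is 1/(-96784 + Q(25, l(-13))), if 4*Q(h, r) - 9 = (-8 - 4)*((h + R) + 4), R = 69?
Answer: -4/388303 ≈ -1.0301e-5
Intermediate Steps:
l(Y) = -3 + Y (l(Y) = -3 + (Y - 1*0) = -3 + (Y + 0) = -3 + Y)
Q(h, r) = -867/4 - 3*h (Q(h, r) = 9/4 + ((-8 - 4)*((h + 69) + 4))/4 = 9/4 + (-12*((69 + h) + 4))/4 = 9/4 + (-12*(73 + h))/4 = 9/4 + (-876 - 12*h)/4 = 9/4 + (-219 - 3*h) = -867/4 - 3*h)
1/(-96784 + Q(25, l(-13))) = 1/(-96784 + (-867/4 - 3*25)) = 1/(-96784 + (-867/4 - 75)) = 1/(-96784 - 1167/4) = 1/(-388303/4) = -4/388303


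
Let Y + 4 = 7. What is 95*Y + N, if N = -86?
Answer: 199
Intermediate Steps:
Y = 3 (Y = -4 + 7 = 3)
95*Y + N = 95*3 - 86 = 285 - 86 = 199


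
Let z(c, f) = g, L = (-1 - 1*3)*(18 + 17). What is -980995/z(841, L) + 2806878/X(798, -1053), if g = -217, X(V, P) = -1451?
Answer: 26268749/10157 ≈ 2586.3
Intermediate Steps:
L = -140 (L = (-1 - 3)*35 = -4*35 = -140)
z(c, f) = -217
-980995/z(841, L) + 2806878/X(798, -1053) = -980995/(-217) + 2806878/(-1451) = -980995*(-1/217) + 2806878*(-1/1451) = 31645/7 - 2806878/1451 = 26268749/10157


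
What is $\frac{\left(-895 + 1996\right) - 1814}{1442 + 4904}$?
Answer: $- \frac{713}{6346} \approx -0.11235$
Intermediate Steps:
$\frac{\left(-895 + 1996\right) - 1814}{1442 + 4904} = \frac{1101 - 1814}{6346} = \left(-713\right) \frac{1}{6346} = - \frac{713}{6346}$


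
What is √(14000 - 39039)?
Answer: 7*I*√511 ≈ 158.24*I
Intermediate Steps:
√(14000 - 39039) = √(-25039) = 7*I*√511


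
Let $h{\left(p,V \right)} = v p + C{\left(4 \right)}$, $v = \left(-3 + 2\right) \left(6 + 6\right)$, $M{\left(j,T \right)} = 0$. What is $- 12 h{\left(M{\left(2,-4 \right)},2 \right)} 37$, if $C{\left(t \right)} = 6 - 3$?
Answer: $-1332$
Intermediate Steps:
$C{\left(t \right)} = 3$
$v = -12$ ($v = \left(-1\right) 12 = -12$)
$h{\left(p,V \right)} = 3 - 12 p$ ($h{\left(p,V \right)} = - 12 p + 3 = 3 - 12 p$)
$- 12 h{\left(M{\left(2,-4 \right)},2 \right)} 37 = - 12 \left(3 - 0\right) 37 = - 12 \left(3 + 0\right) 37 = \left(-12\right) 3 \cdot 37 = \left(-36\right) 37 = -1332$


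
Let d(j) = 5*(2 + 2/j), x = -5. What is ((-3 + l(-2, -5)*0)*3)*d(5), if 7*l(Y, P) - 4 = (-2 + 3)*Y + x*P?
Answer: -108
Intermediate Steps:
d(j) = 10 + 10/j
l(Y, P) = 4/7 - 5*P/7 + Y/7 (l(Y, P) = 4/7 + ((-2 + 3)*Y - 5*P)/7 = 4/7 + (1*Y - 5*P)/7 = 4/7 + (Y - 5*P)/7 = 4/7 + (-5*P/7 + Y/7) = 4/7 - 5*P/7 + Y/7)
((-3 + l(-2, -5)*0)*3)*d(5) = ((-3 + (4/7 - 5/7*(-5) + (1/7)*(-2))*0)*3)*(10 + 10/5) = ((-3 + (4/7 + 25/7 - 2/7)*0)*3)*(10 + 10*(1/5)) = ((-3 + (27/7)*0)*3)*(10 + 2) = ((-3 + 0)*3)*12 = -3*3*12 = -9*12 = -108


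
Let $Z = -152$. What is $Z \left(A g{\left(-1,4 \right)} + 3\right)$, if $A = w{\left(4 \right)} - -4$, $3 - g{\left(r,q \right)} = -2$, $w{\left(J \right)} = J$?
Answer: $-6536$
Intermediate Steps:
$g{\left(r,q \right)} = 5$ ($g{\left(r,q \right)} = 3 - -2 = 3 + 2 = 5$)
$A = 8$ ($A = 4 - -4 = 4 + 4 = 8$)
$Z \left(A g{\left(-1,4 \right)} + 3\right) = - 152 \left(8 \cdot 5 + 3\right) = - 152 \left(40 + 3\right) = \left(-152\right) 43 = -6536$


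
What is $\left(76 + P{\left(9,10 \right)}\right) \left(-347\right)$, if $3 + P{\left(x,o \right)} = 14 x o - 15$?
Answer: $-457346$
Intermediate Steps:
$P{\left(x,o \right)} = -18 + 14 o x$ ($P{\left(x,o \right)} = -3 + \left(14 x o - 15\right) = -3 + \left(14 o x - 15\right) = -3 + \left(-15 + 14 o x\right) = -18 + 14 o x$)
$\left(76 + P{\left(9,10 \right)}\right) \left(-347\right) = \left(76 - \left(18 - 1260\right)\right) \left(-347\right) = \left(76 + \left(-18 + 1260\right)\right) \left(-347\right) = \left(76 + 1242\right) \left(-347\right) = 1318 \left(-347\right) = -457346$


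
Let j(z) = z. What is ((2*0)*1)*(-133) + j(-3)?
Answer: -3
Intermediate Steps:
((2*0)*1)*(-133) + j(-3) = ((2*0)*1)*(-133) - 3 = (0*1)*(-133) - 3 = 0*(-133) - 3 = 0 - 3 = -3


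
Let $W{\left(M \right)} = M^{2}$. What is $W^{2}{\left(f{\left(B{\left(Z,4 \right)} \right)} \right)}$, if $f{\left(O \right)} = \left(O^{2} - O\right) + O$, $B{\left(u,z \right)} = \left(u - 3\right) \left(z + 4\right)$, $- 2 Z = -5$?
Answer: $65536$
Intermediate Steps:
$Z = \frac{5}{2}$ ($Z = \left(- \frac{1}{2}\right) \left(-5\right) = \frac{5}{2} \approx 2.5$)
$B{\left(u,z \right)} = \left(-3 + u\right) \left(4 + z\right)$
$f{\left(O \right)} = O^{2}$
$W^{2}{\left(f{\left(B{\left(Z,4 \right)} \right)} \right)} = \left(\left(\left(-12 - 12 + 4 \cdot \frac{5}{2} + \frac{5}{2} \cdot 4\right)^{2}\right)^{2}\right)^{2} = \left(\left(\left(-12 - 12 + 10 + 10\right)^{2}\right)^{2}\right)^{2} = \left(\left(\left(-4\right)^{2}\right)^{2}\right)^{2} = \left(16^{2}\right)^{2} = 256^{2} = 65536$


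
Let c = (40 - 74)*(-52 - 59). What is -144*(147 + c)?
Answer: -564624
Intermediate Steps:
c = 3774 (c = -34*(-111) = 3774)
-144*(147 + c) = -144*(147 + 3774) = -144*3921 = -564624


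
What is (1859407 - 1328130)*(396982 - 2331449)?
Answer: -1027737824359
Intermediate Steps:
(1859407 - 1328130)*(396982 - 2331449) = 531277*(-1934467) = -1027737824359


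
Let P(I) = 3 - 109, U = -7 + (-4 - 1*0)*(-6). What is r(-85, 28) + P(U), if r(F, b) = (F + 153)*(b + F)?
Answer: -3982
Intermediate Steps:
r(F, b) = (153 + F)*(F + b)
U = 17 (U = -7 + (-4 + 0)*(-6) = -7 - 4*(-6) = -7 + 24 = 17)
P(I) = -106
r(-85, 28) + P(U) = ((-85)² + 153*(-85) + 153*28 - 85*28) - 106 = (7225 - 13005 + 4284 - 2380) - 106 = -3876 - 106 = -3982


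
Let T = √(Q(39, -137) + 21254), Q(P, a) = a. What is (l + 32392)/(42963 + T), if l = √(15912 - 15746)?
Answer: (32392 + √166)/(42963 + √21117) ≈ 0.75171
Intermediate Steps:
T = √21117 (T = √(-137 + 21254) = √21117 ≈ 145.32)
l = √166 ≈ 12.884
(l + 32392)/(42963 + T) = (√166 + 32392)/(42963 + √21117) = (32392 + √166)/(42963 + √21117)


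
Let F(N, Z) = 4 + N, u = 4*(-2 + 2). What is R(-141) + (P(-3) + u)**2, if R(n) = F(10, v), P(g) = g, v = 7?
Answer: 23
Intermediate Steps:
u = 0 (u = 4*0 = 0)
R(n) = 14 (R(n) = 4 + 10 = 14)
R(-141) + (P(-3) + u)**2 = 14 + (-3 + 0)**2 = 14 + (-3)**2 = 14 + 9 = 23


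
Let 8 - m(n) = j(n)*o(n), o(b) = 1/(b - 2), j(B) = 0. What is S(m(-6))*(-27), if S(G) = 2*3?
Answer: -162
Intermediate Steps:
o(b) = 1/(-2 + b)
m(n) = 8 (m(n) = 8 - 0/(-2 + n) = 8 - 1*0 = 8 + 0 = 8)
S(G) = 6
S(m(-6))*(-27) = 6*(-27) = -162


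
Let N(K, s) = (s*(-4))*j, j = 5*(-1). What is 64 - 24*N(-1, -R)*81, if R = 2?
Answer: 77824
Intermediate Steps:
j = -5
N(K, s) = 20*s (N(K, s) = (s*(-4))*(-5) = -4*s*(-5) = 20*s)
64 - 24*N(-1, -R)*81 = 64 - 480*(-1*2)*81 = 64 - 480*(-2)*81 = 64 - 24*(-40)*81 = 64 + 960*81 = 64 + 77760 = 77824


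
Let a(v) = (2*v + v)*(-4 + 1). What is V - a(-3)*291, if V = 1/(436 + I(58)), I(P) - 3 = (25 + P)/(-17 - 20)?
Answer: -126969083/16160 ≈ -7857.0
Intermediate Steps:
a(v) = -9*v (a(v) = (3*v)*(-3) = -9*v)
I(P) = 86/37 - P/37 (I(P) = 3 + (25 + P)/(-17 - 20) = 3 + (25 + P)/(-37) = 3 + (25 + P)*(-1/37) = 3 + (-25/37 - P/37) = 86/37 - P/37)
V = 37/16160 (V = 1/(436 + (86/37 - 1/37*58)) = 1/(436 + (86/37 - 58/37)) = 1/(436 + 28/37) = 1/(16160/37) = 37/16160 ≈ 0.0022896)
V - a(-3)*291 = 37/16160 - (-9*(-3))*291 = 37/16160 - 27*291 = 37/16160 - 1*7857 = 37/16160 - 7857 = -126969083/16160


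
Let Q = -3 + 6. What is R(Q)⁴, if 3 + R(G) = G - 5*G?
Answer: 50625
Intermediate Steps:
Q = 3
R(G) = -3 - 4*G (R(G) = -3 + (G - 5*G) = -3 - 4*G)
R(Q)⁴ = (-3 - 4*3)⁴ = (-3 - 12)⁴ = (-15)⁴ = 50625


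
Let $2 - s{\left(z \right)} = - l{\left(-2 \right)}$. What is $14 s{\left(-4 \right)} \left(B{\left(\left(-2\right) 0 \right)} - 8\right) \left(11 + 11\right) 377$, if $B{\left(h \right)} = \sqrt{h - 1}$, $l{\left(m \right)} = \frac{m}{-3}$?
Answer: $- \frac{7431424}{3} + \frac{928928 i}{3} \approx -2.4771 \cdot 10^{6} + 3.0964 \cdot 10^{5} i$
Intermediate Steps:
$l{\left(m \right)} = - \frac{m}{3}$ ($l{\left(m \right)} = m \left(- \frac{1}{3}\right) = - \frac{m}{3}$)
$B{\left(h \right)} = \sqrt{-1 + h}$
$s{\left(z \right)} = \frac{8}{3}$ ($s{\left(z \right)} = 2 - - \frac{\left(-1\right) \left(-2\right)}{3} = 2 - \left(-1\right) \frac{2}{3} = 2 - - \frac{2}{3} = 2 + \frac{2}{3} = \frac{8}{3}$)
$14 s{\left(-4 \right)} \left(B{\left(\left(-2\right) 0 \right)} - 8\right) \left(11 + 11\right) 377 = 14 \cdot \frac{8}{3} \left(\sqrt{-1 - 0} - 8\right) \left(11 + 11\right) 377 = \frac{112 \left(\sqrt{-1 + 0} - 8\right) 22}{3} \cdot 377 = \frac{112 \left(\sqrt{-1} - 8\right) 22}{3} \cdot 377 = \frac{112 \left(i - 8\right) 22}{3} \cdot 377 = \frac{112 \left(-8 + i\right) 22}{3} \cdot 377 = \frac{112 \left(-176 + 22 i\right)}{3} \cdot 377 = \left(- \frac{19712}{3} + \frac{2464 i}{3}\right) 377 = - \frac{7431424}{3} + \frac{928928 i}{3}$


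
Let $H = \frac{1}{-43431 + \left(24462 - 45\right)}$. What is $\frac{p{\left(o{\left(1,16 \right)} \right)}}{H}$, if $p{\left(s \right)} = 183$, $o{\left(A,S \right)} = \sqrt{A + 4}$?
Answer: $-3479562$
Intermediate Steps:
$o{\left(A,S \right)} = \sqrt{4 + A}$
$H = - \frac{1}{19014}$ ($H = \frac{1}{-43431 + 24417} = \frac{1}{-19014} = - \frac{1}{19014} \approx -5.2593 \cdot 10^{-5}$)
$\frac{p{\left(o{\left(1,16 \right)} \right)}}{H} = \frac{183}{- \frac{1}{19014}} = 183 \left(-19014\right) = -3479562$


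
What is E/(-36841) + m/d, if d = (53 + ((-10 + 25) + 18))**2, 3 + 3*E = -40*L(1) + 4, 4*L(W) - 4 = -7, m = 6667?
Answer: 736627565/817428108 ≈ 0.90115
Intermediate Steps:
L(W) = -3/4 (L(W) = 1 + (1/4)*(-7) = 1 - 7/4 = -3/4)
E = 31/3 (E = -1 + (-40*(-3/4) + 4)/3 = -1 + (30 + 4)/3 = -1 + (1/3)*34 = -1 + 34/3 = 31/3 ≈ 10.333)
d = 7396 (d = (53 + (15 + 18))**2 = (53 + 33)**2 = 86**2 = 7396)
E/(-36841) + m/d = (31/3)/(-36841) + 6667/7396 = (31/3)*(-1/36841) + 6667*(1/7396) = -31/110523 + 6667/7396 = 736627565/817428108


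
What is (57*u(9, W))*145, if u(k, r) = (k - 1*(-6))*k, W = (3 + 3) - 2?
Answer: 1115775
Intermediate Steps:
W = 4 (W = 6 - 2 = 4)
u(k, r) = k*(6 + k) (u(k, r) = (k + 6)*k = (6 + k)*k = k*(6 + k))
(57*u(9, W))*145 = (57*(9*(6 + 9)))*145 = (57*(9*15))*145 = (57*135)*145 = 7695*145 = 1115775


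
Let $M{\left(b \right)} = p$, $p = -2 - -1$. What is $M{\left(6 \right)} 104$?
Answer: $-104$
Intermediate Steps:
$p = -1$ ($p = -2 + 1 = -1$)
$M{\left(b \right)} = -1$
$M{\left(6 \right)} 104 = \left(-1\right) 104 = -104$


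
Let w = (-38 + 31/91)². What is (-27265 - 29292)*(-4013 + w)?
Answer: 1215258583468/8281 ≈ 1.4675e+8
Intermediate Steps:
w = 11744329/8281 (w = (-38 + 31*(1/91))² = (-38 + 31/91)² = (-3427/91)² = 11744329/8281 ≈ 1418.2)
(-27265 - 29292)*(-4013 + w) = (-27265 - 29292)*(-4013 + 11744329/8281) = -56557*(-21487324/8281) = 1215258583468/8281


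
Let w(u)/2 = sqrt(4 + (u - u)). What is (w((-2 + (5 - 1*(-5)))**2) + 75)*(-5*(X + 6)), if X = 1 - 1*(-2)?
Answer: -3555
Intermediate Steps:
X = 3 (X = 1 + 2 = 3)
w(u) = 4 (w(u) = 2*sqrt(4 + (u - u)) = 2*sqrt(4 + 0) = 2*sqrt(4) = 2*2 = 4)
(w((-2 + (5 - 1*(-5)))**2) + 75)*(-5*(X + 6)) = (4 + 75)*(-5*(3 + 6)) = 79*(-5*9) = 79*(-45) = -3555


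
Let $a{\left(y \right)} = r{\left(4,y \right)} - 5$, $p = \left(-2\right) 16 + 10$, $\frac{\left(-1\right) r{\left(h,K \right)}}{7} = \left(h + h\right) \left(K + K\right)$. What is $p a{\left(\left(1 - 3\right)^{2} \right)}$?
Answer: $9966$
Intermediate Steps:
$r{\left(h,K \right)} = - 28 K h$ ($r{\left(h,K \right)} = - 7 \left(h + h\right) \left(K + K\right) = - 7 \cdot 2 h 2 K = - 7 \cdot 4 K h = - 28 K h$)
$p = -22$ ($p = -32 + 10 = -22$)
$a{\left(y \right)} = -5 - 112 y$ ($a{\left(y \right)} = \left(-28\right) y 4 - 5 = - 112 y - 5 = -5 - 112 y$)
$p a{\left(\left(1 - 3\right)^{2} \right)} = - 22 \left(-5 - 112 \left(1 - 3\right)^{2}\right) = - 22 \left(-5 - 112 \left(-2\right)^{2}\right) = - 22 \left(-5 - 448\right) = \left(-22\right) \left(-453\right) = 9966$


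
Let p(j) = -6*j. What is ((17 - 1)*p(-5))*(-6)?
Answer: -2880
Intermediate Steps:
((17 - 1)*p(-5))*(-6) = ((17 - 1)*(-6*(-5)))*(-6) = (16*30)*(-6) = 480*(-6) = -2880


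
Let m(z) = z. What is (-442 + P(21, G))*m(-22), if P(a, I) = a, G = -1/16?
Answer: 9262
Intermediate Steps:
G = -1/16 (G = -1*1/16 = -1/16 ≈ -0.062500)
(-442 + P(21, G))*m(-22) = (-442 + 21)*(-22) = -421*(-22) = 9262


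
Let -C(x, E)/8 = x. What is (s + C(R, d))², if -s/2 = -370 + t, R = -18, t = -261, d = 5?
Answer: 1976836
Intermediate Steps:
C(x, E) = -8*x
s = 1262 (s = -2*(-370 - 261) = -2*(-631) = 1262)
(s + C(R, d))² = (1262 - 8*(-18))² = (1262 + 144)² = 1406² = 1976836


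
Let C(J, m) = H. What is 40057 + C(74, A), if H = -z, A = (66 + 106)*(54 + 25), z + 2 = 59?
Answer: 40000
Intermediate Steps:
z = 57 (z = -2 + 59 = 57)
A = 13588 (A = 172*79 = 13588)
H = -57 (H = -1*57 = -57)
C(J, m) = -57
40057 + C(74, A) = 40057 - 57 = 40000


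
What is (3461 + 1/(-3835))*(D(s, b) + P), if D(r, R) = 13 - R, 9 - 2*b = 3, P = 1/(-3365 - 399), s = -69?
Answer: 249789981413/7217470 ≈ 34609.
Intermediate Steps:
P = -1/3764 (P = 1/(-3764) = -1/3764 ≈ -0.00026567)
b = 3 (b = 9/2 - ½*3 = 9/2 - 3/2 = 3)
(3461 + 1/(-3835))*(D(s, b) + P) = (3461 + 1/(-3835))*((13 - 1*3) - 1/3764) = (3461 - 1/3835)*((13 - 3) - 1/3764) = 13272934*(10 - 1/3764)/3835 = (13272934/3835)*(37639/3764) = 249789981413/7217470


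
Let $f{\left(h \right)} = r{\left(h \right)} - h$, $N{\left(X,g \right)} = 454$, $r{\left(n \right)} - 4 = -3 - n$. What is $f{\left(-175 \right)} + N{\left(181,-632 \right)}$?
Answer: $805$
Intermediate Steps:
$r{\left(n \right)} = 1 - n$ ($r{\left(n \right)} = 4 - \left(3 + n\right) = 1 - n$)
$f{\left(h \right)} = 1 - 2 h$ ($f{\left(h \right)} = \left(1 - h\right) - h = 1 - 2 h$)
$f{\left(-175 \right)} + N{\left(181,-632 \right)} = \left(1 - -350\right) + 454 = \left(1 + 350\right) + 454 = 351 + 454 = 805$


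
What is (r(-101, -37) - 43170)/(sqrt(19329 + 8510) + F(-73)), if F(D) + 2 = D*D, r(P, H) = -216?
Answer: -16508373/2024935 + 3099*sqrt(27839)/2024935 ≈ -7.8972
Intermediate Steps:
F(D) = -2 + D**2 (F(D) = -2 + D*D = -2 + D**2)
(r(-101, -37) - 43170)/(sqrt(19329 + 8510) + F(-73)) = (-216 - 43170)/(sqrt(19329 + 8510) + (-2 + (-73)**2)) = -43386/(sqrt(27839) + (-2 + 5329)) = -43386/(sqrt(27839) + 5327) = -43386/(5327 + sqrt(27839))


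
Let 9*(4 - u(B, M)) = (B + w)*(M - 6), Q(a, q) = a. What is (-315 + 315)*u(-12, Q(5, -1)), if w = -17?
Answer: 0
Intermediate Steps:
u(B, M) = 4 - (-17 + B)*(-6 + M)/9 (u(B, M) = 4 - (B - 17)*(M - 6)/9 = 4 - (-17 + B)*(-6 + M)/9)
(-315 + 315)*u(-12, Q(5, -1)) = (-315 + 315)*(-22/3 + (2/3)*(-12) + (17/9)*5 - 1/9*(-12)*5) = 0*(-22/3 - 8 + 85/9 + 20/3) = 0*(7/9) = 0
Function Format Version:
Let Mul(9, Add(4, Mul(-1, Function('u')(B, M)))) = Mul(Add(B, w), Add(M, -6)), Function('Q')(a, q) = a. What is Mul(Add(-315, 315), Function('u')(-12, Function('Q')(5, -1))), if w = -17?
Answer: 0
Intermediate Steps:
Function('u')(B, M) = Add(4, Mul(Rational(-1, 9), Add(-17, B), Add(-6, M))) (Function('u')(B, M) = Add(4, Mul(Rational(-1, 9), Mul(Add(B, -17), Add(M, -6)))) = Add(4, Mul(Rational(-1, 9), Mul(Add(-17, B), Add(-6, M)))) = Add(4, Mul(Rational(-1, 9), Add(-17, B), Add(-6, M))))
Mul(Add(-315, 315), Function('u')(-12, Function('Q')(5, -1))) = Mul(Add(-315, 315), Add(Rational(-22, 3), Mul(Rational(2, 3), -12), Mul(Rational(17, 9), 5), Mul(Rational(-1, 9), -12, 5))) = Mul(0, Add(Rational(-22, 3), -8, Rational(85, 9), Rational(20, 3))) = Mul(0, Rational(7, 9)) = 0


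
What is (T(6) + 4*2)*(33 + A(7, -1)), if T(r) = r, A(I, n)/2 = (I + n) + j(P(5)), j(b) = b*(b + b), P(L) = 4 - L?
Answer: 686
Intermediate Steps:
j(b) = 2*b² (j(b) = b*(2*b) = 2*b²)
A(I, n) = 4 + 2*I + 2*n (A(I, n) = 2*((I + n) + 2*(4 - 1*5)²) = 2*((I + n) + 2*(4 - 5)²) = 2*((I + n) + 2*(-1)²) = 2*((I + n) + 2*1) = 2*((I + n) + 2) = 2*(2 + I + n) = 4 + 2*I + 2*n)
(T(6) + 4*2)*(33 + A(7, -1)) = (6 + 4*2)*(33 + (4 + 2*7 + 2*(-1))) = (6 + 8)*(33 + (4 + 14 - 2)) = 14*(33 + 16) = 14*49 = 686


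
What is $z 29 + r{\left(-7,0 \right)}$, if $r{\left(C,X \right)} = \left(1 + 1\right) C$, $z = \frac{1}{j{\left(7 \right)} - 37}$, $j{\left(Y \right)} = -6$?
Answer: $- \frac{631}{43} \approx -14.674$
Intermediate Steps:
$z = - \frac{1}{43}$ ($z = \frac{1}{-6 - 37} = \frac{1}{-43} = - \frac{1}{43} \approx -0.023256$)
$r{\left(C,X \right)} = 2 C$
$z 29 + r{\left(-7,0 \right)} = \left(- \frac{1}{43}\right) 29 + 2 \left(-7\right) = - \frac{29}{43} - 14 = - \frac{631}{43}$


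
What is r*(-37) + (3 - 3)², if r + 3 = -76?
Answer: 2923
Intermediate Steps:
r = -79 (r = -3 - 76 = -79)
r*(-37) + (3 - 3)² = -79*(-37) + (3 - 3)² = 2923 + 0² = 2923 + 0 = 2923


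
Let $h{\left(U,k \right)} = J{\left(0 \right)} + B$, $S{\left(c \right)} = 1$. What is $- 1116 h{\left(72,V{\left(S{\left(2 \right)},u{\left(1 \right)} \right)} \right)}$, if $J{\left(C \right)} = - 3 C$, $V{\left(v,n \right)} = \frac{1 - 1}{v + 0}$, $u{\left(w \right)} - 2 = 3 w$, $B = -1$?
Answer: $1116$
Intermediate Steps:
$u{\left(w \right)} = 2 + 3 w$
$V{\left(v,n \right)} = 0$ ($V{\left(v,n \right)} = \frac{0}{v} = 0$)
$h{\left(U,k \right)} = -1$ ($h{\left(U,k \right)} = \left(-3\right) 0 - 1 = 0 - 1 = -1$)
$- 1116 h{\left(72,V{\left(S{\left(2 \right)},u{\left(1 \right)} \right)} \right)} = \left(-1116\right) \left(-1\right) = 1116$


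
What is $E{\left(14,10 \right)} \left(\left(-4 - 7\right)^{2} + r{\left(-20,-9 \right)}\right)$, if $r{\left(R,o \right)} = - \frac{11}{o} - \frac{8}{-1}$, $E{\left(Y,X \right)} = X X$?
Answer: $\frac{117200}{9} \approx 13022.0$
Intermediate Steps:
$E{\left(Y,X \right)} = X^{2}$
$r{\left(R,o \right)} = 8 - \frac{11}{o}$ ($r{\left(R,o \right)} = - \frac{11}{o} - -8 = - \frac{11}{o} + 8 = 8 - \frac{11}{o}$)
$E{\left(14,10 \right)} \left(\left(-4 - 7\right)^{2} + r{\left(-20,-9 \right)}\right) = 10^{2} \left(\left(-4 - 7\right)^{2} + \left(8 - \frac{11}{-9}\right)\right) = 100 \left(\left(-11\right)^{2} + \left(8 - - \frac{11}{9}\right)\right) = 100 \left(121 + \left(8 + \frac{11}{9}\right)\right) = 100 \left(121 + \frac{83}{9}\right) = 100 \cdot \frac{1172}{9} = \frac{117200}{9}$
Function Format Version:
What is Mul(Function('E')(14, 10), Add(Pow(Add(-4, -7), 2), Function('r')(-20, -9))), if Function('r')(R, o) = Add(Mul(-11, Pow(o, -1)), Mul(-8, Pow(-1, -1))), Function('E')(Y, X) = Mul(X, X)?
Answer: Rational(117200, 9) ≈ 13022.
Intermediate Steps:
Function('E')(Y, X) = Pow(X, 2)
Function('r')(R, o) = Add(8, Mul(-11, Pow(o, -1))) (Function('r')(R, o) = Add(Mul(-11, Pow(o, -1)), Mul(-8, -1)) = Add(Mul(-11, Pow(o, -1)), 8) = Add(8, Mul(-11, Pow(o, -1))))
Mul(Function('E')(14, 10), Add(Pow(Add(-4, -7), 2), Function('r')(-20, -9))) = Mul(Pow(10, 2), Add(Pow(Add(-4, -7), 2), Add(8, Mul(-11, Pow(-9, -1))))) = Mul(100, Add(Pow(-11, 2), Add(8, Mul(-11, Rational(-1, 9))))) = Mul(100, Add(121, Add(8, Rational(11, 9)))) = Mul(100, Add(121, Rational(83, 9))) = Mul(100, Rational(1172, 9)) = Rational(117200, 9)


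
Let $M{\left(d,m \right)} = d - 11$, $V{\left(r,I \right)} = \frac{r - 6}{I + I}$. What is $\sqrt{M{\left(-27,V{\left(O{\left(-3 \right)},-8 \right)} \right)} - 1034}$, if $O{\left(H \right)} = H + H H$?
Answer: $4 i \sqrt{67} \approx 32.741 i$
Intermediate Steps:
$O{\left(H \right)} = H + H^{2}$
$V{\left(r,I \right)} = \frac{-6 + r}{2 I}$
$M{\left(d,m \right)} = -11 + d$
$\sqrt{M{\left(-27,V{\left(O{\left(-3 \right)},-8 \right)} \right)} - 1034} = \sqrt{\left(-11 - 27\right) - 1034} = \sqrt{-38 - 1034} = \sqrt{-1072} = 4 i \sqrt{67}$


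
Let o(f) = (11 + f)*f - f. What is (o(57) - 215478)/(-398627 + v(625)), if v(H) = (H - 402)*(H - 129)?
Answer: 211659/288019 ≈ 0.73488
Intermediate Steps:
v(H) = (-402 + H)*(-129 + H)
o(f) = -f + f*(11 + f) (o(f) = f*(11 + f) - f = -f + f*(11 + f))
(o(57) - 215478)/(-398627 + v(625)) = (57*(10 + 57) - 215478)/(-398627 + (51858 + 625² - 531*625)) = (57*67 - 215478)/(-398627 + (51858 + 390625 - 331875)) = (3819 - 215478)/(-398627 + 110608) = -211659/(-288019) = -211659*(-1/288019) = 211659/288019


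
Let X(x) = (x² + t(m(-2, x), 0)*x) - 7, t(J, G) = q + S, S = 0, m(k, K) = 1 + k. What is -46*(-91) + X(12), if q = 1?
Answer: 4335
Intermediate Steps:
t(J, G) = 1 (t(J, G) = 1 + 0 = 1)
X(x) = -7 + x + x² (X(x) = (x² + 1*x) - 7 = (x² + x) - 7 = (x + x²) - 7 = -7 + x + x²)
-46*(-91) + X(12) = -46*(-91) + (-7 + 12 + 12²) = 4186 + (-7 + 12 + 144) = 4186 + 149 = 4335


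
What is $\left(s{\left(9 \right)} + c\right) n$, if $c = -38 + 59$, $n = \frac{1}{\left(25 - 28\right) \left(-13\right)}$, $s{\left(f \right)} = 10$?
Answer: $\frac{31}{39} \approx 0.79487$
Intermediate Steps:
$n = \frac{1}{39}$ ($n = \frac{1}{-3} \left(- \frac{1}{13}\right) = \left(- \frac{1}{3}\right) \left(- \frac{1}{13}\right) = \frac{1}{39} \approx 0.025641$)
$c = 21$
$\left(s{\left(9 \right)} + c\right) n = \left(10 + 21\right) \frac{1}{39} = 31 \cdot \frac{1}{39} = \frac{31}{39}$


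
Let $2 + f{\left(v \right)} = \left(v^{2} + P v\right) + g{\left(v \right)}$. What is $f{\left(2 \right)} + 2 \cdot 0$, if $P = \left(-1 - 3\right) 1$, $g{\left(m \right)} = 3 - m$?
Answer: $-5$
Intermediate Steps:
$P = -4$ ($P = \left(-4\right) 1 = -4$)
$f{\left(v \right)} = 1 + v^{2} - 5 v$ ($f{\left(v \right)} = -2 - \left(-3 - v^{2} + 5 v\right) = -2 + \left(3 + v^{2} - 5 v\right) = 1 + v^{2} - 5 v$)
$f{\left(2 \right)} + 2 \cdot 0 = \left(1 + 2^{2} - 10\right) + 2 \cdot 0 = \left(1 + 4 - 10\right) + 0 = -5 + 0 = -5$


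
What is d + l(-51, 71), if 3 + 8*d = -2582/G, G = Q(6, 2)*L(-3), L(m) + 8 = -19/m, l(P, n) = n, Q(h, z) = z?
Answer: 3349/20 ≈ 167.45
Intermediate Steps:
L(m) = -8 - 19/m
G = -10/3 (G = 2*(-8 - 19/(-3)) = 2*(-8 - 19*(-1/3)) = 2*(-8 + 19/3) = 2*(-5/3) = -10/3 ≈ -3.3333)
d = 1929/20 (d = -3/8 + (-2582/(-10/3))/8 = -3/8 + (-2582*(-3/10))/8 = -3/8 + (1/8)*(3873/5) = -3/8 + 3873/40 = 1929/20 ≈ 96.450)
d + l(-51, 71) = 1929/20 + 71 = 3349/20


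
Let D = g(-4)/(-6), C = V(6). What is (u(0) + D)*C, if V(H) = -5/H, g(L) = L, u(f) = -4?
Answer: 25/9 ≈ 2.7778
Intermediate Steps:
C = -⅚ (C = -5/6 = -5*⅙ = -⅚ ≈ -0.83333)
D = ⅔ (D = -4/(-6) = -4*(-⅙) = ⅔ ≈ 0.66667)
(u(0) + D)*C = (-4 + ⅔)*(-⅚) = -10/3*(-⅚) = 25/9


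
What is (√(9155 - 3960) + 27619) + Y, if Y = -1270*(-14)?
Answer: 45399 + √5195 ≈ 45471.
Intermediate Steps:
Y = 17780
(√(9155 - 3960) + 27619) + Y = (√(9155 - 3960) + 27619) + 17780 = (√5195 + 27619) + 17780 = (27619 + √5195) + 17780 = 45399 + √5195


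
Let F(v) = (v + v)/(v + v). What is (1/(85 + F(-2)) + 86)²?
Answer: 54715609/7396 ≈ 7398.0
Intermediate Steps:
F(v) = 1 (F(v) = (2*v)/((2*v)) = (2*v)*(1/(2*v)) = 1)
(1/(85 + F(-2)) + 86)² = (1/(85 + 1) + 86)² = (1/86 + 86)² = (7397/86)² = 54715609/7396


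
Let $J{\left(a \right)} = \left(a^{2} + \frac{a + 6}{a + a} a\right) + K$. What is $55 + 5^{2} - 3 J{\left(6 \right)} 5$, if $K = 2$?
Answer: $-16445$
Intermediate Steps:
$J{\left(a \right)} = 5 + a^{2} + \frac{a}{2}$ ($J{\left(a \right)} = \left(a^{2} + \frac{a + 6}{a + a} a\right) + 2 = \left(a^{2} + \frac{6 + a}{2 a} a\right) + 2 = \left(a^{2} + \left(3 + \frac{a}{2}\right)\right) + 2 = \left(3 + a^{2} + \frac{a}{2}\right) + 2 = 5 + a^{2} + \frac{a}{2}$)
$55 + 5^{2} - 3 J{\left(6 \right)} 5 = 55 + 5^{2} - 3 \left(5 + 6^{2} + \frac{1}{2} \cdot 6\right) 5 = 55 + 25 - 3 \left(5 + 36 + 3\right) 5 = 55 + 25 \left(-3\right) 44 \cdot 5 = 55 + 25 \left(\left(-132\right) 5\right) = 55 + 25 \left(-660\right) = 55 - 16500 = -16445$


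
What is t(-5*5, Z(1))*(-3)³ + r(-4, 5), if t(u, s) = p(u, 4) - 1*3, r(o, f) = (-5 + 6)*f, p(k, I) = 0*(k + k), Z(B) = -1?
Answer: 86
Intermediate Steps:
p(k, I) = 0 (p(k, I) = 0*(2*k) = 0)
r(o, f) = f (r(o, f) = 1*f = f)
t(u, s) = -3 (t(u, s) = 0 - 1*3 = 0 - 3 = -3)
t(-5*5, Z(1))*(-3)³ + r(-4, 5) = -3*(-3)³ + 5 = -3*(-27) + 5 = 81 + 5 = 86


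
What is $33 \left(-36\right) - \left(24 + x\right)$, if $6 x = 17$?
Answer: $- \frac{7289}{6} \approx -1214.8$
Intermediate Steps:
$x = \frac{17}{6}$ ($x = \frac{1}{6} \cdot 17 = \frac{17}{6} \approx 2.8333$)
$33 \left(-36\right) - \left(24 + x\right) = 33 \left(-36\right) - \frac{161}{6} = -1188 - \frac{161}{6} = - \frac{7289}{6}$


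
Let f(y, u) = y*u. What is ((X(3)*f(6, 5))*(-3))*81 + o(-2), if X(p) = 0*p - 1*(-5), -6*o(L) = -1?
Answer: -218699/6 ≈ -36450.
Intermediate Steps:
o(L) = 1/6 (o(L) = -1/6*(-1) = 1/6)
f(y, u) = u*y
X(p) = 5 (X(p) = 0 + 5 = 5)
((X(3)*f(6, 5))*(-3))*81 + o(-2) = ((5*(5*6))*(-3))*81 + 1/6 = ((5*30)*(-3))*81 + 1/6 = (150*(-3))*81 + 1/6 = -450*81 + 1/6 = -36450 + 1/6 = -218699/6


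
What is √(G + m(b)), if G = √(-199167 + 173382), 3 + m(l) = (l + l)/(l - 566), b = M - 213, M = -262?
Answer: √(-2262093 + 3251043*I*√2865)/1041 ≈ 8.9023 + 9.0188*I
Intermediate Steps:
b = -475 (b = -262 - 213 = -475)
m(l) = -3 + 2*l/(-566 + l) (m(l) = -3 + (l + l)/(l - 566) = -3 + (2*l)/(-566 + l) = -3 + 2*l/(-566 + l))
G = 3*I*√2865 (G = √(-25785) = 3*I*√2865 ≈ 160.58*I)
√(G + m(b)) = √(3*I*√2865 + (1698 - 1*(-475))/(-566 - 475)) = √(3*I*√2865 + (1698 + 475)/(-1041)) = √(3*I*√2865 - 1/1041*2173) = √(3*I*√2865 - 2173/1041) = √(-2173/1041 + 3*I*√2865)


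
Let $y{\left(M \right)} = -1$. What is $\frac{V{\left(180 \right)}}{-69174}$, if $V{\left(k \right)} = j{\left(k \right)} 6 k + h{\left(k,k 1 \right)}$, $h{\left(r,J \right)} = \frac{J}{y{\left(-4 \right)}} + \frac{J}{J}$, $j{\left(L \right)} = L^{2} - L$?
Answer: $- \frac{34797421}{69174} \approx -503.04$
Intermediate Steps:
$h{\left(r,J \right)} = 1 - J$ ($h{\left(r,J \right)} = \frac{J}{-1} + \frac{J}{J} = J \left(-1\right) + 1 = - J + 1 = 1 - J$)
$V{\left(k \right)} = 1 - k + 6 k^{2} \left(-1 + k\right)$ ($V{\left(k \right)} = k \left(-1 + k\right) 6 k - \left(-1 + k 1\right) = 6 k \left(-1 + k\right) k - \left(-1 + k\right) = 6 k^{2} \left(-1 + k\right) - \left(-1 + k\right) = 1 - k + 6 k^{2} \left(-1 + k\right)$)
$\frac{V{\left(180 \right)}}{-69174} = \frac{1 - 180 + 6 \cdot 180^{2} \left(-1 + 180\right)}{-69174} = \left(1 - 180 + 6 \cdot 32400 \cdot 179\right) \left(- \frac{1}{69174}\right) = \left(1 - 180 + 34797600\right) \left(- \frac{1}{69174}\right) = 34797421 \left(- \frac{1}{69174}\right) = - \frac{34797421}{69174}$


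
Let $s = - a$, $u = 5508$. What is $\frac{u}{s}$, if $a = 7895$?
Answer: $- \frac{5508}{7895} \approx -0.69766$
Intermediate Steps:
$s = -7895$ ($s = \left(-1\right) 7895 = -7895$)
$\frac{u}{s} = \frac{5508}{-7895} = 5508 \left(- \frac{1}{7895}\right) = - \frac{5508}{7895}$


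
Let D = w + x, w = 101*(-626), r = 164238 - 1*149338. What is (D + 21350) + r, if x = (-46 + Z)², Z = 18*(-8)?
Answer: 9124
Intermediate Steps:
r = 14900 (r = 164238 - 149338 = 14900)
w = -63226
Z = -144
x = 36100 (x = (-46 - 144)² = (-190)² = 36100)
D = -27126 (D = -63226 + 36100 = -27126)
(D + 21350) + r = (-27126 + 21350) + 14900 = -5776 + 14900 = 9124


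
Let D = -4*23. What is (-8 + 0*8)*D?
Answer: 736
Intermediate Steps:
D = -92
(-8 + 0*8)*D = (-8 + 0*8)*(-92) = (-8 + 0)*(-92) = -8*(-92) = 736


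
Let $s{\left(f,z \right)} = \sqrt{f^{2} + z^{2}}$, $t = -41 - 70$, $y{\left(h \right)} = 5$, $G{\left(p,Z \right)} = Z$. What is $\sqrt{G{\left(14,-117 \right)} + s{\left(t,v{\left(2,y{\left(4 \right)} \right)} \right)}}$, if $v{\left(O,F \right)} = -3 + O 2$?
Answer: $\sqrt{-117 + \sqrt{12322}} \approx 2.4486 i$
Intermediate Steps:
$t = -111$ ($t = -41 - 70 = -111$)
$v{\left(O,F \right)} = -3 + 2 O$
$\sqrt{G{\left(14,-117 \right)} + s{\left(t,v{\left(2,y{\left(4 \right)} \right)} \right)}} = \sqrt{-117 + \sqrt{\left(-111\right)^{2} + \left(-3 + 2 \cdot 2\right)^{2}}} = \sqrt{-117 + \sqrt{12321 + \left(-3 + 4\right)^{2}}} = \sqrt{-117 + \sqrt{12321 + 1^{2}}} = \sqrt{-117 + \sqrt{12321 + 1}} = \sqrt{-117 + \sqrt{12322}}$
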